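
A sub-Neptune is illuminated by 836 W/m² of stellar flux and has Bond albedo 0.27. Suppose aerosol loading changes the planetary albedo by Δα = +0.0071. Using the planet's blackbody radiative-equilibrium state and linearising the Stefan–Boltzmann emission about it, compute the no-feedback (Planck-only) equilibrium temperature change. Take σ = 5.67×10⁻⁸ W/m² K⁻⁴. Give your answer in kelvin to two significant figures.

-0.55 K

Unperturbed T_e = [836.0·(1−0.27)/(4σ)]^¼ = 227.8 K.
ΔF = −(S/4)Δα = −(836.0/4)×(+0.0071) = -1.484 W/m².
The Planck feedback parameter is 4σT_e³ = 2.680 W/m²/K.
So ΔT₀ = -1.484/2.680 = -0.554 K.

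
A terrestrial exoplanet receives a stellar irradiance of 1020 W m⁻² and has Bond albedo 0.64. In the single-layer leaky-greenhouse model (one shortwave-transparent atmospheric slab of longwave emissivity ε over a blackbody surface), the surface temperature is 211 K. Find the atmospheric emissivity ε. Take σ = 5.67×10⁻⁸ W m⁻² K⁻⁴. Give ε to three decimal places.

0.366

Effective temperature: T_e = [S(1−α)/(4σ)]^(1/4) = 200.6 K.
Since (2−ε)/2 = (T_e/T_s)⁴ = 0.8168, ε = 0.3663.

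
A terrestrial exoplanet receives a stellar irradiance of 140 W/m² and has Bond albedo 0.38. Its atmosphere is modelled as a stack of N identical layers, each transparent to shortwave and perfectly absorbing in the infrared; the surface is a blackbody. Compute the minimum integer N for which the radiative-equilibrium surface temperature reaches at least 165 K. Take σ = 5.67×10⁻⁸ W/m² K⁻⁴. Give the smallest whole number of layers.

Top-of-atmosphere balance: σT_e⁴ = S(1−α)/4 = 21.70 W/m² → T_e = 139.9 K.
Since T_s⁴ = (N+1)T_e⁴, we need N ≥ (T_s/T_e)⁴ − 1 = 0.937.
The minimum whole number is N = 1.

1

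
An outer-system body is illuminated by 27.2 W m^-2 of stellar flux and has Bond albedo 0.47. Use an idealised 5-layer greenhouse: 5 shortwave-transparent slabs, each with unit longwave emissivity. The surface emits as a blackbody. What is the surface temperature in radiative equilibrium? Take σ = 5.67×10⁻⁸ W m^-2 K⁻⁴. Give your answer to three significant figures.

140 K

Top-of-atmosphere balance: σT_e⁴ = S(1−α)/4 = 3.604 W m^-2 → T_e = 89.29 K.
For an N-layer opaque stack, T_s⁴ = (N+1)T_e⁴, hence T_s = (6)^(1/4)×89.29 K = 139.7 K.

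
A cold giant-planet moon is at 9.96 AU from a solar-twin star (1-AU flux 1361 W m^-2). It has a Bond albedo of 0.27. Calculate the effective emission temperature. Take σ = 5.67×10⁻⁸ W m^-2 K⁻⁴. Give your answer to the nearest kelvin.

82 K

Flux at the orbit: S = 1361/(9.96)² = 13.72 W m^-2.
Averaging over the sphere, the absorbed flux is S(1−α)/4 = 2.504 W m^-2.
Set σT⁴ = 2.504 → T = (2.504/σ)^(1/4) = 81.52 K.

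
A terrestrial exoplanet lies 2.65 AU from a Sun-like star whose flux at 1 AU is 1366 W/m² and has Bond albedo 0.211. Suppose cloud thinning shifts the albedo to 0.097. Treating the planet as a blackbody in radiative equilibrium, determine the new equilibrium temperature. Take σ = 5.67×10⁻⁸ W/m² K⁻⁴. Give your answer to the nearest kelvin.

167 kelvin

By the inverse-square law, S = 1366/2.65² = 194.5 W/m².
T₂ = [S(1−α₂)/(4σ)]^(1/4) = [194.5·0.903/(4σ)]^(1/4) = 166.8 K.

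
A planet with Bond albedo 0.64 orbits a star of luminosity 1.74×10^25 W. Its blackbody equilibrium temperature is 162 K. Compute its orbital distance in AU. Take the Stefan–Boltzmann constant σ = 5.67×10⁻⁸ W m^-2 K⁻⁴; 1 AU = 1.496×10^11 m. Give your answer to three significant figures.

0.378 AU

Energy balance gives S = 4σT⁴/(1−α) = 433.9 W m^-2.
Then d = [L/(4πS)]^(1/2) = 5.649×10^10 m, i.e. 0.3776 AU.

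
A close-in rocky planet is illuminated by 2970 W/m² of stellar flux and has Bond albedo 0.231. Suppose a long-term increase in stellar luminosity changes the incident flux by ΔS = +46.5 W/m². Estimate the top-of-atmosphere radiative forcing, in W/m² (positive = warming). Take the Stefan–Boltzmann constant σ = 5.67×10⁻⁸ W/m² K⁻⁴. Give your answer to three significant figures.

8.94 W/m²

Only a fraction (1−α) is absorbed and it's spread over 4πR², so ΔF = (1−α)ΔS/4 = 8.940 W/m².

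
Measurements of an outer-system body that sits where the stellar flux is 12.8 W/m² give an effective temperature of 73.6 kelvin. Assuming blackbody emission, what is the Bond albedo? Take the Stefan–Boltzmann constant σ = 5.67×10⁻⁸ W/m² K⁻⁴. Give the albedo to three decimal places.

0.480

Rearranging the radiative balance, α = 1 − 4σT⁴/S.
4σT⁴ = 4·5.67×10⁻⁸·(73.6)⁴ = 6.655 W/m².
Hence α = 1 − 6.655/12.80 = 0.4801.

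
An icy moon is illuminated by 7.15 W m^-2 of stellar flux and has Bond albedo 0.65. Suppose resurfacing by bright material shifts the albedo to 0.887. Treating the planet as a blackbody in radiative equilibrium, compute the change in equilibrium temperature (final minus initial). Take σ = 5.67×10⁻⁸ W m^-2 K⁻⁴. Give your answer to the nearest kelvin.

With α = 0.65, T₁ = 57.63 K.
With α = 0.887, T₂ = 43.44 K.
Change: 43.44 − 57.63 = -14.19 K.

-14 K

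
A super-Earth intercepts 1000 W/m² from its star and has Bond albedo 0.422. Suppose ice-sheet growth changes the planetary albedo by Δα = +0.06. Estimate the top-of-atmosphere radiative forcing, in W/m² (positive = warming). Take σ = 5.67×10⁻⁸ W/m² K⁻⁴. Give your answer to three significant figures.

-15.0 W/m²

The change in absorbed flux is Δ[S(1−α)/4] = −SΔα/4 = -15.00 W/m².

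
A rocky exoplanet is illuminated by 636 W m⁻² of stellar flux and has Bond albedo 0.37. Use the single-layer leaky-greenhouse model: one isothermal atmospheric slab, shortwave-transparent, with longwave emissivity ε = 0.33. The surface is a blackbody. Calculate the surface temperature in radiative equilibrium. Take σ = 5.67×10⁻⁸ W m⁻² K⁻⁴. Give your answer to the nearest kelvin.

At the top of the atmosphere, σT_e⁴ = S(1−α)/4 = 100.2 W m⁻², giving T_e = 205.0 K.
The surface balance (absorbed SW + ε·downward IR = σT_s⁴) with T_a⁴ = T_s⁴/2 reduces to T_s = T_e·[2/(2−ε)]^¼ = 214.5 K.

214 K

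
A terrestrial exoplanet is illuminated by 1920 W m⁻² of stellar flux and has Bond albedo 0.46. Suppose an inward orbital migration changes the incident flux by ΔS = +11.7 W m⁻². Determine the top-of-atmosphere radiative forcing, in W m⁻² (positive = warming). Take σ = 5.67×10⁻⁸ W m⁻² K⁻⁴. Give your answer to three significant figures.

ΔF = Δ[S(1−α)]/4 = (1−0.46)·+11.7/4 = 1.579 W m⁻².

1.58 W m⁻²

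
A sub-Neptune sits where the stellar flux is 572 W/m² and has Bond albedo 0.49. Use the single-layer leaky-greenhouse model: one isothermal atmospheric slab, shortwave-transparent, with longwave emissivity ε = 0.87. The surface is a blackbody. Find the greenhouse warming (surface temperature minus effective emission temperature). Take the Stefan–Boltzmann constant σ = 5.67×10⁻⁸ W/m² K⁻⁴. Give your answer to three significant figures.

The planet radiates to space at T_e = [S(1−α)/(4σ)]^(1/4) = 189.4 K.
Surface balance with a leaky layer gives σT_s⁴ = σT_e⁴·2/(2−ε), so T_s = T_e·[2/(2−0.87)]^(1/4) = 218.4 K.
Greenhouse warming: T_s − T_e = 29.05 K.

29.1 K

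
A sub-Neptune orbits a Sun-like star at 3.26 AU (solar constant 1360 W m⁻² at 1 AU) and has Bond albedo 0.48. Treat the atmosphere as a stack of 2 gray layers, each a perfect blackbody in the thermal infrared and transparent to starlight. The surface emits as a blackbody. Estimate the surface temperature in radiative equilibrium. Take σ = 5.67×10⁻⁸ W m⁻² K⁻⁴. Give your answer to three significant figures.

Flux at the orbit: S = 1360/(3.26)² = 128.0 W m⁻².
The effective emission temperature is T_e = [S(1−α)/(4σ)]^¼ = 130.9 K.
With N = 2 opaque layers, T_s = (N+1)^(1/4)·T_e = 3^(1/4)·130.9 = 172.2 K.

172 K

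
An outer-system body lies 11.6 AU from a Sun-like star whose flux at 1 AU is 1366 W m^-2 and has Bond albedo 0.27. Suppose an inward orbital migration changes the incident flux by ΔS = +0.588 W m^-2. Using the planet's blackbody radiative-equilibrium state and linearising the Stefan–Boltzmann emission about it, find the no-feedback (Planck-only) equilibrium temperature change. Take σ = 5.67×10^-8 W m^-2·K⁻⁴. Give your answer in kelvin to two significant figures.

Flux at the orbit: S = 1366/(11.6)² = 10.15 W m^-2.
The baseline emission temperature is T_e = 75.61 K.
TOA radiative forcing: ΔF = (1−α)ΔS/4 = 0.73·(+0.588)/4 = 0.1073 W m^-2.
Linearising σT⁴ gives d(σT⁴)/dT = 4σT_e³ = 0.09802 W m^-2 per K.
So ΔT₀ = 0.1073/0.09802 = 1.09 K.

1.1 kelvin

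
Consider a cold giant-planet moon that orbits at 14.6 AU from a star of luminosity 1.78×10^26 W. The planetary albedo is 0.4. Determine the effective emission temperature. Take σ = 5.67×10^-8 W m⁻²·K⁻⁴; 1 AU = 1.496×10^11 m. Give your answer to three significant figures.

52.9 kelvin

d = 14.6 × 1.496×10^11 m = 2.184×10^12 m.
Flux at the orbit: S = L/(4πd²) = 1.78×10^26/(4π·(2.18×10^12)²) = 2.969 W m⁻².
Absorbed flux (global mean): S(1−α)/4 = 2.969·0.6/4 = 0.4454 W m⁻².
In equilibrium σT⁴ equals this, so T = 52.94 K.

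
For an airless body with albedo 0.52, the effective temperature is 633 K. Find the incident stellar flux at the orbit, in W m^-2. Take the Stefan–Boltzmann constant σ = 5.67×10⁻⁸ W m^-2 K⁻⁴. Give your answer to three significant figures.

Invert the energy balance for S: S = 4σT⁴/(1−α).
The emitted flux is σT⁴ = 9103 W m^-2.
S = 4·9103/0.48 = 75860 W m^-2.

75900 W m^-2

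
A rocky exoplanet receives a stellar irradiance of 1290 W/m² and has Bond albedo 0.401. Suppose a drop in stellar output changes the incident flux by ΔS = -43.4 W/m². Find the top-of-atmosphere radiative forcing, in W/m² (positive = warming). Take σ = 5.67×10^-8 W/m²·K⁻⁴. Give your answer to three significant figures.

-6.50 W/m²

Only a fraction (1−α) is absorbed and it's spread over 4πR², so ΔF = (1−α)ΔS/4 = -6.499 W/m².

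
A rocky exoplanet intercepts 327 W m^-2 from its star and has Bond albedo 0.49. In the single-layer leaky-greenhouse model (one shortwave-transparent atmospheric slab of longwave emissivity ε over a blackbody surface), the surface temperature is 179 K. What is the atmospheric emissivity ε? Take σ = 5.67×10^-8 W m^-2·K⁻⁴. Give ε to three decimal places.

0.568

TOA balance gives T_e = 164.7 K.
T_s⁴ = T_e⁴·2/(2−ε) → ε = 2 − 2(T_e/T_s)⁴ = 2 − 2·(164.7/179)⁴ = 0.5675.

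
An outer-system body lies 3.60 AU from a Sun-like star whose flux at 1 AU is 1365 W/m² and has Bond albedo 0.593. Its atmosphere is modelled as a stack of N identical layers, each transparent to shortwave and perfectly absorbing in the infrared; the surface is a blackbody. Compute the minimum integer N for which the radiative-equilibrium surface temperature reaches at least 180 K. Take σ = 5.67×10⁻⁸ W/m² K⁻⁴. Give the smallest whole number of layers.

5

Flux at the orbit: S = 1365/(3.60)² = 105.3 W/m².
The effective emission temperature is T_e = [S(1−α)/(4σ)]^¼ = 117.3 K.
Need (N+1)T_e⁴ ≥ T_s⁴, i.e. N+1 ≥ (180/117.3)⁴ = 5.554.
Rounding up, N = 5.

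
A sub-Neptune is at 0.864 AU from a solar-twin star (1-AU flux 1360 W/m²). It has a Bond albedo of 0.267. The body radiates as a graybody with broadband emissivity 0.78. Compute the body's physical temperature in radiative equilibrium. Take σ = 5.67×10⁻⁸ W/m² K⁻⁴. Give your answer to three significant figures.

By the inverse-square law, S = 1360/0.864² = 1822 W/m².
The planet absorbs (1−α)S over its disc πR² and re-emits over 4πR², so the mean absorbed flux is (1−0.267)·1822/4 = 333.9 W/m².
Radiative balance εσT⁴ = 333.9 gives T = [333.9/(0.78·σ)]^(1/4) = 294.8 K.

295 kelvin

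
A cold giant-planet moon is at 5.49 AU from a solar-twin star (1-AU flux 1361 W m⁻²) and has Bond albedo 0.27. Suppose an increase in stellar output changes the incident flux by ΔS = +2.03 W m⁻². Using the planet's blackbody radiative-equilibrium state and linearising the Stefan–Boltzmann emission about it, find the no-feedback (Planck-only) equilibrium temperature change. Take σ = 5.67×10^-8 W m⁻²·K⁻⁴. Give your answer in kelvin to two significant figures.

1.2 K

By the inverse-square law, S = 1361/5.49² = 45.16 W m⁻².
The baseline emission temperature is T_e = 109.8 K.
TOA radiative forcing: ΔF = (1−α)ΔS/4 = 0.73·(+2.03)/4 = 0.3705 W m⁻².
The Planck feedback parameter is 4σT_e³ = 0.3002 W m⁻²/K.
So ΔT₀ = 0.3705/0.3002 = 1.23 K.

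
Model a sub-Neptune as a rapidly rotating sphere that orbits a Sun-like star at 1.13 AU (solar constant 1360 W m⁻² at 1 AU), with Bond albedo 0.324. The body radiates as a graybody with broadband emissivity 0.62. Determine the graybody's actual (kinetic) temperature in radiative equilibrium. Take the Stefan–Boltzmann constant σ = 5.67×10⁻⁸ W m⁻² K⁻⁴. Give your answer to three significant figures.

Flux at the orbit: S = 1360/(1.13)² = 1065 W m⁻².
Averaging over the sphere, the absorbed flux is S(1−α)/4 = 180.0 W m⁻².
Radiative balance εσT⁴ = 180.0 gives T = [180.0/(0.62·σ)]^(1/4) = 267.5 K.

267 K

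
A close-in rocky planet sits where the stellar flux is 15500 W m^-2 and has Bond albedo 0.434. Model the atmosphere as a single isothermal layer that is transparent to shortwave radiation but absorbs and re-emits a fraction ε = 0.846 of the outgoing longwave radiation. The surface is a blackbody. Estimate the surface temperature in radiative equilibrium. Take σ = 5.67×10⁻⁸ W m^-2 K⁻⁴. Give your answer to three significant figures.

The planet radiates to space at T_e = [S(1−α)/(4σ)]^(1/4) = 443.5 K.
For a single slab of emissivity ε, T_s⁴ = 2T_e⁴/(2−ε); thus T_s = 443.5·(1.733)^(1/4) = 508.8 K.

509 K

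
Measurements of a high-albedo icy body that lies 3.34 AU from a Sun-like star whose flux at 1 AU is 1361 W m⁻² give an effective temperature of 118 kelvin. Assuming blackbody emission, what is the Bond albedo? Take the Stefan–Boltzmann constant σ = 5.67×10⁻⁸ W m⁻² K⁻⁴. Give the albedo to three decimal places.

0.640

By the inverse-square law, S = 1361/3.34² = 122.0 W m⁻².
From σT⁴ = S(1−α)/4 we invert for α: 1−α = 4σT⁴/S.
4σT⁴ = 4·5.67×10⁻⁸·(118)⁴ = 43.97 W m⁻².
1−α = 43.97/122.0 = 0.3604, so α = 0.6396.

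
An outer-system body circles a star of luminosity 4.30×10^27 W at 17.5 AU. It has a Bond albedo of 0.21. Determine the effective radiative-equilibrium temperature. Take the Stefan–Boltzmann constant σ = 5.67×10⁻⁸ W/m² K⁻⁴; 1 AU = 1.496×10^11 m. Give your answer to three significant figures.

115 kelvin

d = 17.5 × 1.496×10^11 m = 2.618×10^12 m.
Spreading L over a sphere of radius d: S = 4.30×10^27/(4π·2.62×10^12²) = 49.93 W/m².
Averaging over the sphere, the absorbed flux is S(1−α)/4 = 9.860 W/m².
Set σT⁴ = 9.860 → T = (9.860/σ)^(1/4) = 114.8 K.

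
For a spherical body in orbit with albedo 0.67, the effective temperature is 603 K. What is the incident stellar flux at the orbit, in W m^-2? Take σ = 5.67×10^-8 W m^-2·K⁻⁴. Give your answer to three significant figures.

90900 W m^-2

From S(1−α)/4 = σT⁴: S = 4σT⁴/(1−α).
σT⁴ = 5.67×10⁻⁸·(603)⁴ = 7496 W m^-2.
S = 4·7496/0.33 = 90870 W m^-2.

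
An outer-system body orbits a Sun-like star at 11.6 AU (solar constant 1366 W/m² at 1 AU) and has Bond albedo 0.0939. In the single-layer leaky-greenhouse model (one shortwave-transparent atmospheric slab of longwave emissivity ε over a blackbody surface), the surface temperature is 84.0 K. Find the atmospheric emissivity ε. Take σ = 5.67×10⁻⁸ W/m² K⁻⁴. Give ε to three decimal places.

0.371

Irradiance scales as 1/d², so S = 1366 W/m² × (1/11.6)² = 10.15 W/m².
TOA balance gives T_e = 79.80 K.
T_s⁴ = T_e⁴·2/(2−ε) → ε = 2 − 2(T_e/T_s)⁴ = 2 − 2·(79.80/84.0)⁴ = 0.3708.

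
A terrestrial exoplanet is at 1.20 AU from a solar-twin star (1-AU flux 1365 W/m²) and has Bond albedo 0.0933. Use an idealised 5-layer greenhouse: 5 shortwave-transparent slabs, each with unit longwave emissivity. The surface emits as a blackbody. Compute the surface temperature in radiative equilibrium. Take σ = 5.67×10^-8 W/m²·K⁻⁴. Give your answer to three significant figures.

Irradiance scales as 1/d², so S = 1365 W/m² × (1/1.20)² = 947.9 W/m².
Top-of-atmosphere balance: σT_e⁴ = S(1−α)/4 = 214.9 W/m² → T_e = 248.1 K.
With N = 5 opaque layers, T_s = (N+1)^(1/4)·T_e = 6^(1/4)·248.1 = 388.3 K.

388 K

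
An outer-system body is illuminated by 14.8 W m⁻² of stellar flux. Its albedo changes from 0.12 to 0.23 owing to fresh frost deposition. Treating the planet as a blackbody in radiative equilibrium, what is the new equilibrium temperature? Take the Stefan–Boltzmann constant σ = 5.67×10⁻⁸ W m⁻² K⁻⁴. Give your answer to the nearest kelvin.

84 K

With the new albedo, S(1−α₂)/4 = 2.849 W m⁻², so T₂ = 84.19 K.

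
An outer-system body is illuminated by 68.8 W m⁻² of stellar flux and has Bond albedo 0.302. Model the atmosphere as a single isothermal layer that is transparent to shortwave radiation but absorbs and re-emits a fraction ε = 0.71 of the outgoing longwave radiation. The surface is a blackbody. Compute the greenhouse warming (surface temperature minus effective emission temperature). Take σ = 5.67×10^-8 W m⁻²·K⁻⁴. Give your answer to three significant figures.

Effective emission temperature (TOA balance): σT_e⁴ = S(1−α)/4 = 12.01 W m⁻² → T_e = 120.6 K.
The surface balance (absorbed SW + ε·downward IR = σT_s⁴) with T_a⁴ = T_s⁴/2 reduces to T_s = T_e·[2/(2−ε)]^¼ = 134.6 K.
T_s − T_e = 134.6 − 120.6 = 13.98 K.

14.0 K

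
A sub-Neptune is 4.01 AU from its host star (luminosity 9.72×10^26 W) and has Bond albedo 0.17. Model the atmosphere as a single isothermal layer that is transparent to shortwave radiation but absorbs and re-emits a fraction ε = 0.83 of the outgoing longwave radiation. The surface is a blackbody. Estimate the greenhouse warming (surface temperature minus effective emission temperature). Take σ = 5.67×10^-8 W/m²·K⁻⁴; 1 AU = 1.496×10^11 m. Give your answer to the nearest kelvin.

24 K

Orbital distance: d = 4.01 AU = 5.999×10^11 m.
Flux at the orbit: S = L/(4πd²) = 9.72×10^26/(4π·(6.00×10^11)²) = 214.9 W/m².
At the top of the atmosphere, σT_e⁴ = S(1−α)/4 = 44.60 W/m², giving T_e = 167.5 K.
The surface balance (absorbed SW + ε·downward IR = σT_s⁴) with T_a⁴ = T_s⁴/2 reduces to T_s = T_e·[2/(2−ε)]^¼ = 191.5 K.
T_s − T_e = 191.5 − 167.5 = 24.02 K.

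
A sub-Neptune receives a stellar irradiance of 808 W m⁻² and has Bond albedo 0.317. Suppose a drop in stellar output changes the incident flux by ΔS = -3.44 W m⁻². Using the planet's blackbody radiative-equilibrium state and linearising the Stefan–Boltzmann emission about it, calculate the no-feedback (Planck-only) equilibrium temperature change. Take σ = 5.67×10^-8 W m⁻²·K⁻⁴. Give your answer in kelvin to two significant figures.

The baseline emission temperature is T_e = 222.1 K.
Only a fraction (1−α) is absorbed and it's spread over 4πR², so ΔF = (1−α)ΔS/4 = -0.5874 W m⁻².
The Planck feedback parameter is 4σT_e³ = 2.485 W m⁻²/K.
ΔT₀ = ΔF/λ_P = -0.5874/2.485 = -0.236 K.

-0.24 K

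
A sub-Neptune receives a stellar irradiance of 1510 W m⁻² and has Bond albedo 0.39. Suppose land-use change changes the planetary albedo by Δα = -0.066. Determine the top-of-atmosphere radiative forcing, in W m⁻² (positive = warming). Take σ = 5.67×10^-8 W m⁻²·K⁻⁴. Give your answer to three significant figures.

ΔF = −(S/4)Δα = −(1510/4)×(-0.066) = 24.92 W m⁻².

24.9 W m⁻²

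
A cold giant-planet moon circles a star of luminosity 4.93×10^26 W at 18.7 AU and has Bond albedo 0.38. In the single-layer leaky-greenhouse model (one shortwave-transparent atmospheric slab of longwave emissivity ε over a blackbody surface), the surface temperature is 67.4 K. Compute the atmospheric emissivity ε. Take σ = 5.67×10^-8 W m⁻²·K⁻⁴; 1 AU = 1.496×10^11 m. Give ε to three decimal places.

0.672

d = 18.7 × 1.496×10^11 m = 2.798×10^12 m.
Flux at the orbit: S = L/(4πd²) = 4.93×10^26/(4π·(2.80×10^12)²) = 5.013 W m⁻².
First, T_e = [5.013·(1−0.38)/(4σ)]^(1/4) = 60.84 K.
T_s⁴ = T_e⁴·2/(2−ε) → ε = 2 − 2(T_e/T_s)⁴ = 2 − 2·(60.84/67.4)⁴ = 0.6719.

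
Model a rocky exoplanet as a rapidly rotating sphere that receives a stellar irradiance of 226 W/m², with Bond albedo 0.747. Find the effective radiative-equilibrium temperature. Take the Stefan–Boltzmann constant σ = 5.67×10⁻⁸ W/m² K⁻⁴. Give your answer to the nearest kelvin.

126 K

The planet absorbs (1−α)S over its disc πR² and re-emits over 4πR², so the mean absorbed flux is (1−0.747)·226.0/4 = 14.29 W/m².
Set σT⁴ = 14.29 → T = (14.29/σ)^(1/4) = 126.0 K.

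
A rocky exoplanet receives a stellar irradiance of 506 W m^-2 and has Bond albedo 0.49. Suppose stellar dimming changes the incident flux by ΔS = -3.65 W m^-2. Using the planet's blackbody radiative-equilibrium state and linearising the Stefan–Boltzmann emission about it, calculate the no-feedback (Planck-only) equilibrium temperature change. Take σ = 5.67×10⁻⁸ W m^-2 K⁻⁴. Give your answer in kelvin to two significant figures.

-0.33 K

The baseline emission temperature is T_e = 183.7 K.
Only a fraction (1−α) is absorbed and it's spread over 4πR², so ΔF = (1−α)ΔS/4 = -0.4654 W m^-2.
Linearising σT⁴ gives d(σT⁴)/dT = 4σT_e³ = 1.405 W m^-2 per K.
Hence the no-feedback warming is ΔF/(4σT_e³) = -0.331 K.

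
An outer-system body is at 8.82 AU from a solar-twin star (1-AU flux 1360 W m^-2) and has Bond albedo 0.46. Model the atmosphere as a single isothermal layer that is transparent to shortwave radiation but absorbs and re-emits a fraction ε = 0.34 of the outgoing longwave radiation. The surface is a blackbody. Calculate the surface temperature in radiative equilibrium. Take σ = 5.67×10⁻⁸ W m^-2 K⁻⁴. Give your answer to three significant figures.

By the inverse-square law, S = 1360/8.82² = 17.48 W m^-2.
At the top of the atmosphere, σT_e⁴ = S(1−α)/4 = 2.360 W m^-2, giving T_e = 80.32 K.
Surface balance with a leaky layer gives σT_s⁴ = σT_e⁴·2/(2−ε), so T_s = T_e·[2/(2−0.34)]^(1/4) = 84.15 K.

84.2 K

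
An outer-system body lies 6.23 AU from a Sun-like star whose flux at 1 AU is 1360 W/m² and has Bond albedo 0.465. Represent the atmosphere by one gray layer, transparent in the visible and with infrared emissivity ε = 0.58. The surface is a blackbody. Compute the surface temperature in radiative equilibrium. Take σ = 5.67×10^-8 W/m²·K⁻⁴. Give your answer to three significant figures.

104 kelvin

By the inverse-square law, S = 1360/6.23² = 35.04 W/m².
Effective emission temperature (TOA balance): σT_e⁴ = S(1−α)/4 = 4.687 W/m² → T_e = 95.35 K.
The surface balance (absorbed SW + ε·downward IR = σT_s⁴) with T_a⁴ = T_s⁴/2 reduces to T_s = T_e·[2/(2−ε)]^¼ = 103.9 K.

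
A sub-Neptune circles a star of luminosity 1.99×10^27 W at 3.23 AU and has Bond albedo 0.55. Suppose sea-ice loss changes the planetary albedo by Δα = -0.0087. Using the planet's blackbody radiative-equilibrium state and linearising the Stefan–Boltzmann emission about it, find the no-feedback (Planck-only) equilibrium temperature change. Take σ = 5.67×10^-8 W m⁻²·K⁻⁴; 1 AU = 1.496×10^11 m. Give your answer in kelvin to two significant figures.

Orbital distance: d = 3.23 AU = 4.832×10^11 m.
Spreading L over a sphere of radius d: S = 1.99×10^27/(4π·4.83×10^11²) = 678.2 W m⁻².
The baseline emission temperature is T_e = 191.5 K.
ΔF = −(S/4)Δα = −(678.2/4)×(-0.0087) = 1.475 W m⁻².
Planck response: λ_P = 4σT_e³ = 4·5.67×10⁻⁸·(191.5)³ = 1.593 W m⁻²/K.
ΔT₀ = ΔF/λ_P = 1.475/1.593 = 0.926 K.

0.93 K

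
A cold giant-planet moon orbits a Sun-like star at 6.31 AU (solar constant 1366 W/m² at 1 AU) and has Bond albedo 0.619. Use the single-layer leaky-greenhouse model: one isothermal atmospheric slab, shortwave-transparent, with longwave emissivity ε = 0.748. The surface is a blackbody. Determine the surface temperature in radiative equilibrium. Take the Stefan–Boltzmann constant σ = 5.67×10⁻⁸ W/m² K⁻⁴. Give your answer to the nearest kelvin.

98 K

By the inverse-square law, S = 1366/6.31² = 34.31 W/m².
At the top of the atmosphere, σT_e⁴ = S(1−α)/4 = 3.268 W/m², giving T_e = 87.13 K.
Surface balance with a leaky layer gives σT_s⁴ = σT_e⁴·2/(2−ε), so T_s = T_e·[2/(2−0.748)]^(1/4) = 97.95 K.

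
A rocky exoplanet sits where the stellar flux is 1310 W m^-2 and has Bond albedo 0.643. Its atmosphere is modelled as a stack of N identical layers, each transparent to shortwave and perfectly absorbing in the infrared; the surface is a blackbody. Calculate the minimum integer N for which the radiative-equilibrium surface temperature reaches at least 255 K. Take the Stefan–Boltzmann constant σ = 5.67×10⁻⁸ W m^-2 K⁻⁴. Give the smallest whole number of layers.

2

OLR = S(1−α)/4 = 116.9 W m^-2; the top layer radiates at T_e = 213.1 K.
Need (N+1)T_e⁴ ≥ T_s⁴, i.e. N+1 ≥ (255/213.1)⁴ = 2.051.
Rounding up, N = 2.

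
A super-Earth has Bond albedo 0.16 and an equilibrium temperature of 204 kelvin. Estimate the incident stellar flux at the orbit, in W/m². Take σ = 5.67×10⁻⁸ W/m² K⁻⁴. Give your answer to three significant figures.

From S(1−α)/4 = σT⁴: S = 4σT⁴/(1−α).
σT⁴ = 5.67×10⁻⁸·(204)⁴ = 98.20 W/m².
S = 4·98.20/0.84 = 467.6 W/m².

468 W/m²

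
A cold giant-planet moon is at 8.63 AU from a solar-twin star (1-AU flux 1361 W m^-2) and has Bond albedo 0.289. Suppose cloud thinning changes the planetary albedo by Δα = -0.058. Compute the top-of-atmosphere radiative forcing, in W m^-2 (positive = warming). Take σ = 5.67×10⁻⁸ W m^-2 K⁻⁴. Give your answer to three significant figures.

0.265 W m^-2

By the inverse-square law, S = 1361/8.63² = 18.27 W m^-2.
The change in absorbed flux is Δ[S(1−α)/4] = −SΔα/4 = 0.2650 W m^-2.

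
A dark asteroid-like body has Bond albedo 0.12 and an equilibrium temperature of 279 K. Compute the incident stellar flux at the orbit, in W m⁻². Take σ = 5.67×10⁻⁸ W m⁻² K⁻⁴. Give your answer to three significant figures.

1560 W m⁻²

From S(1−α)/4 = σT⁴: S = 4σT⁴/(1−α).
σT⁴ = 5.67×10⁻⁸·(279)⁴ = 343.6 W m⁻².
So S = 4×343.6/(1−0.12) = 1562 W m⁻².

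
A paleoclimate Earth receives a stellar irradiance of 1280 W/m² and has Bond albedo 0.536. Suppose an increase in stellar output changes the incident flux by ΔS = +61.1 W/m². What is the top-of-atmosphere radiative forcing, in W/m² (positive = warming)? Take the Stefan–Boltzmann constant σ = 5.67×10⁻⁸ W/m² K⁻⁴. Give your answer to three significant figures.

7.09 W/m²

Only a fraction (1−α) is absorbed and it's spread over 4πR², so ΔF = (1−α)ΔS/4 = 7.088 W/m².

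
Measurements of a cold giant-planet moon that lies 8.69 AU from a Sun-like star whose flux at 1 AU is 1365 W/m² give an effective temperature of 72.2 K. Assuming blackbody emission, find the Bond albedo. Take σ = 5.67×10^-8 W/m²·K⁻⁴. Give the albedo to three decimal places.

By the inverse-square law, S = 1365/8.69² = 18.08 W/m².
Energy balance: S(1−α)/4 = σT⁴, so 1−α = 4σT⁴/S.
σT⁴ = 1.541 W/m², so 4σT⁴ = 6.163 W/m².
Hence α = 1 − 6.163/18.08 = 0.6590.

0.659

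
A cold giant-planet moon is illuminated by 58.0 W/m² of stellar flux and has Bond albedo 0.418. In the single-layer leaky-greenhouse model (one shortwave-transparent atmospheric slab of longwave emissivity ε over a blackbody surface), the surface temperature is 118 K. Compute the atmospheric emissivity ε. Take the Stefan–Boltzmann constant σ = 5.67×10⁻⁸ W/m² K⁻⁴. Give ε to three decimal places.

0.465

TOA balance gives T_e = 110.5 K.
Inverting T_s⁴ = 2T_e⁴/(2−ε): (T_e/T_s)⁴ = 0.7677, so ε = 2(1 − 0.7677) = 0.4646.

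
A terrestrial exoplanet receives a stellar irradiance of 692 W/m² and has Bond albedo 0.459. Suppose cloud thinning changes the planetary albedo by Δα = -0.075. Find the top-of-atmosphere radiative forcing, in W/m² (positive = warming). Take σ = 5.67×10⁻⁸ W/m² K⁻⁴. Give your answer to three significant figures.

13.0 W/m²

The change in absorbed flux is Δ[S(1−α)/4] = −SΔα/4 = 12.97 W/m².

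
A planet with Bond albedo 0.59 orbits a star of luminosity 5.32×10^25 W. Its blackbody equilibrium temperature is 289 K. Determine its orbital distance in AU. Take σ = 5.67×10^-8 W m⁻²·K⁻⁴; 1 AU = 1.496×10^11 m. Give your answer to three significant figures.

0.221 AU

Required flux: S = 4σT⁴/(1−α) = 3859 W m⁻².
From L = 4πd²S, d = √(5.32×10^25/(4π·3859)) = 3.312×10^10 m = 0.2214 AU.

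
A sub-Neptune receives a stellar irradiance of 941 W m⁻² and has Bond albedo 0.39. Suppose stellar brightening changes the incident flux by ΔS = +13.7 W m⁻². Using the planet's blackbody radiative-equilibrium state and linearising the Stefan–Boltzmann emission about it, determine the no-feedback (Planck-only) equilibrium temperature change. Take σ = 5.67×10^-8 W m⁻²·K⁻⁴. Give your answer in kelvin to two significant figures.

0.82 K

The baseline emission temperature is T_e = 224.3 K.
TOA radiative forcing: ΔF = (1−α)ΔS/4 = 0.61·(+13.7)/4 = 2.089 W m⁻².
Planck response: λ_P = 4σT_e³ = 4·5.67×10⁻⁸·(224.3)³ = 2.559 W m⁻²/K.
ΔT₀ = ΔF/λ_P = 2.089/2.559 = 0.816 K.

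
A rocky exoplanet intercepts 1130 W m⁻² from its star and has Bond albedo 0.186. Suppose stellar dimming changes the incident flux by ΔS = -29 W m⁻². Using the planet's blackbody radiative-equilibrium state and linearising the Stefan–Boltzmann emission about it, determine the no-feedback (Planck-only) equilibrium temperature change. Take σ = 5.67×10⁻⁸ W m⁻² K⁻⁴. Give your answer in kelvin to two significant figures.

The baseline emission temperature is T_e = 252.4 K.
Only a fraction (1−α) is absorbed and it's spread over 4πR², so ΔF = (1−α)ΔS/4 = -5.902 W m⁻².
Linearising σT⁴ gives d(σT⁴)/dT = 4σT_e³ = 3.645 W m⁻² per K.
Hence the no-feedback warming is ΔF/(4σT_e³) = -1.62 K.

-1.6 K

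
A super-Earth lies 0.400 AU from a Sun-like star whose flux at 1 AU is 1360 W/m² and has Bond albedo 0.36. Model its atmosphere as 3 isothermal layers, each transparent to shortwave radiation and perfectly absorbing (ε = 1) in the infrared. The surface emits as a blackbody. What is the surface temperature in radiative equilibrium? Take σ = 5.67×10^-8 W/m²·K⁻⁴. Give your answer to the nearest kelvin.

557 kelvin

Flux at the orbit: S = 1360/(0.400)² = 8500 W/m².
Top-of-atmosphere balance: σT_e⁴ = S(1−α)/4 = 1360 W/m² → T_e = 393.5 K.
Layer-by-layer balance gives σT_s⁴ = (N+1)σT_e⁴, so T_s = 4^¼·393.5 = 556.5 K.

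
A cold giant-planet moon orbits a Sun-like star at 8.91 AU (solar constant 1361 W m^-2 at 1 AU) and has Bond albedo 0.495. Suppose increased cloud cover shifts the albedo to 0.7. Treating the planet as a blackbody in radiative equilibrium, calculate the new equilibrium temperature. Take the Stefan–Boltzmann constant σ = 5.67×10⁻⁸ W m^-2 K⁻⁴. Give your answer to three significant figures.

69.0 K

Flux at the orbit: S = 1361/(8.91)² = 17.14 W m^-2.
With the new albedo, S(1−α₂)/4 = 1.286 W m^-2, so T₂ = 69.01 K.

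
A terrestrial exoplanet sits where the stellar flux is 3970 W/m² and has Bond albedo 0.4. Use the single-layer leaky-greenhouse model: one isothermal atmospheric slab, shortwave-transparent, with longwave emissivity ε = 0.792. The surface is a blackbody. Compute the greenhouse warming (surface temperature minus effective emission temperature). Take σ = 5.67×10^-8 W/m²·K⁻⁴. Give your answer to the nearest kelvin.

At the top of the atmosphere, σT_e⁴ = S(1−α)/4 = 595.5 W/m², giving T_e = 320.1 K.
Surface balance with a leaky layer gives σT_s⁴ = σT_e⁴·2/(2−ε), so T_s = T_e·[2/(2−0.792)]^(1/4) = 363.1 K.
T_s − T_e = 363.1 − 320.1 = 43.00 K.

43 K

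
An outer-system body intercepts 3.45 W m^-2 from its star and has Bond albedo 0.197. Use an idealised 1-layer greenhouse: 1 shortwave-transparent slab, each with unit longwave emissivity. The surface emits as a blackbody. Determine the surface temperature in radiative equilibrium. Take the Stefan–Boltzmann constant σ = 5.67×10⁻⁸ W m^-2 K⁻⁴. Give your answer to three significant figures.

70.3 K

Top-of-atmosphere balance: σT_e⁴ = S(1−α)/4 = 0.6926 W m^-2 → T_e = 59.12 K.
For an N-layer opaque stack, T_s⁴ = (N+1)T_e⁴, hence T_s = (2)^(1/4)×59.12 K = 70.30 K.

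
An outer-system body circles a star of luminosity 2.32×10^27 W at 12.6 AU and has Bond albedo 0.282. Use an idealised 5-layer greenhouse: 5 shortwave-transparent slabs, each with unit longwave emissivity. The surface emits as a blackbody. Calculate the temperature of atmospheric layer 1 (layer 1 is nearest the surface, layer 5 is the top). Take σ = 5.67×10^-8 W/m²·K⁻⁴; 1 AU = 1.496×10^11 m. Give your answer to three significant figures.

169 K

d = 12.6 × 1.496×10^11 m = 1.885×10^12 m.
Flux at the orbit: S = L/(4πd²) = 2.32×10^27/(4π·(1.88×10^12)²) = 51.96 W/m².
The effective emission temperature is T_e = [S(1−α)/(4σ)]^¼ = 113.3 K.
Each opaque layer satisfies 2T_j⁴ = T_{j−1}⁴ + T_{j+1}⁴, giving T_k⁴ = (N+1−k)T_e⁴.
T_1 = (5)^(1/4)·113.3 = 169.3 K.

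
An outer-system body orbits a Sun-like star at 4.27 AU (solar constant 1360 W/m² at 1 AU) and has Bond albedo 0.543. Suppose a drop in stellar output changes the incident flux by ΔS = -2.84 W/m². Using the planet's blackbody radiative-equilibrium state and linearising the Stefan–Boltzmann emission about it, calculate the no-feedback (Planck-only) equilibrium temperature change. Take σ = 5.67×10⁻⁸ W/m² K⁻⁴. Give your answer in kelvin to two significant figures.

Flux at the orbit: S = 1360/(4.27)² = 74.59 W/m².
Unperturbed T_e = [74.59·(1−0.543)/(4σ)]^¼ = 110.7 K.
ΔF = Δ[S(1−α)]/4 = (1−0.543)·-2.84/4 = -0.3245 W/m².
The Planck feedback parameter is 4σT_e³ = 0.3079 W/m²/K.
So ΔT₀ = -0.3245/0.3079 = -1.05 K.

-1.1 kelvin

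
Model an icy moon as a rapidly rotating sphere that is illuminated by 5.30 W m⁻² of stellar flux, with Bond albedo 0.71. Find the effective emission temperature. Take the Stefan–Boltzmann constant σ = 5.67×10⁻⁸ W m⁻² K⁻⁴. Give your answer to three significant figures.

Averaging over the sphere, the absorbed flux is S(1−α)/4 = 0.3843 W m⁻².
Set σT⁴ = 0.3843 → T = (0.3843/σ)^(1/4) = 51.02 K.

51.0 kelvin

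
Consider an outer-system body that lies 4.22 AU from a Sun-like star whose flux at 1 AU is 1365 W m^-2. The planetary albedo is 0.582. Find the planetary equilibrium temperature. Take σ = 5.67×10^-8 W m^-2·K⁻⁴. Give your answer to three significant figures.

Flux at the orbit: S = 1365/(4.22)² = 76.65 W m^-2.
Absorbed flux (global mean): S(1−α)/4 = 76.65·0.418/4 = 8.010 W m^-2.
Balancing against σT⁴: T = (8.010/5.67×10⁻⁸)^(1/4) = 109.0 K.

109 K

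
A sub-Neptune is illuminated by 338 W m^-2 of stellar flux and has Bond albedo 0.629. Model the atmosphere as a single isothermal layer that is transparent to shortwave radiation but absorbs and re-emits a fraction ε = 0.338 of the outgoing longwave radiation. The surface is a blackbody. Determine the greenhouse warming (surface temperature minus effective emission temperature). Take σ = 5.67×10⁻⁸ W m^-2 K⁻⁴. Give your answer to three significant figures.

The planet radiates to space at T_e = [S(1−α)/(4σ)]^(1/4) = 153.3 K.
For a single slab of emissivity ε, T_s⁴ = 2T_e⁴/(2−ε); thus T_s = 153.3·(1.203)^(1/4) = 160.6 K.
T_s − T_e = 160.6 − 153.3 = 7.264 K.

7.26 K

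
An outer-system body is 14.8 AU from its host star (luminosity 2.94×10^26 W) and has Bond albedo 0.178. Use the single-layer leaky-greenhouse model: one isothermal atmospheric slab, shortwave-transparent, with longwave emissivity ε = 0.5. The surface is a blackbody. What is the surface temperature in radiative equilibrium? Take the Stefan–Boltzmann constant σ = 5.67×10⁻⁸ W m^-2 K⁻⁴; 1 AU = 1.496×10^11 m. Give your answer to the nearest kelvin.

d = 14.8 × 1.496×10^11 m = 2.214×10^12 m.
Spreading L over a sphere of radius d: S = 2.94×10^26/(4π·2.21×10^12²) = 4.773 W m^-2.
At the top of the atmosphere, σT_e⁴ = S(1−α)/4 = 0.9808 W m^-2, giving T_e = 64.49 K.
The surface balance (absorbed SW + ε·downward IR = σT_s⁴) with T_a⁴ = T_s⁴/2 reduces to T_s = T_e·[2/(2−ε)]^¼ = 69.30 K.

69 kelvin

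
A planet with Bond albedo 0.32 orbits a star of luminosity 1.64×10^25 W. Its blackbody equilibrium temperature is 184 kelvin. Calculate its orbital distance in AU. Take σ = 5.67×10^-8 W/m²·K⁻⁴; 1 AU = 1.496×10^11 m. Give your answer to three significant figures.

The flux needed for this T is 4σT⁴/(1−0.32) = 382.3 W/m².
S = L/(4πd²) → d = √(L/4πS) = √(1.64×10^25/(4π·382.3)) = 5.843×10^10 m = 0.3906 AU.

0.391 AU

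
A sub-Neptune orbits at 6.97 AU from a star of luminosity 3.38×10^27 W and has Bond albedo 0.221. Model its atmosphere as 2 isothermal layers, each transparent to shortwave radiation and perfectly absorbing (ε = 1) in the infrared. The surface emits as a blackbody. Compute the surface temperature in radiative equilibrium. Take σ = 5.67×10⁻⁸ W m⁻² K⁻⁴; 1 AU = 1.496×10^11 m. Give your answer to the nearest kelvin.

d = 6.97 × 1.496×10^11 m = 1.043×10^12 m.
S = L/(4πd²) = 247.4 W m⁻².
The effective emission temperature is T_e = [S(1−α)/(4σ)]^¼ = 170.7 K.
With N = 2 opaque layers, T_s = (N+1)^(1/4)·T_e = 3^(1/4)·170.7 = 224.7 K.

225 kelvin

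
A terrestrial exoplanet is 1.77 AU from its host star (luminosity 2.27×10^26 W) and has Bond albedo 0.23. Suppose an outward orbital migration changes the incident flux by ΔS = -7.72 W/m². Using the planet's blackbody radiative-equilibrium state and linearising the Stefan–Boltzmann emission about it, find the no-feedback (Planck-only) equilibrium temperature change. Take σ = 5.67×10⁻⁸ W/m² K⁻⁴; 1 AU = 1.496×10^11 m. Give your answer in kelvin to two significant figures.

-1.3 K

Orbital distance: d = 1.77 AU = 2.648×10^11 m.
S = L/(4πd²) = 257.6 W/m².
Unperturbed T_e = [257.6·(1−0.23)/(4σ)]^¼ = 172.0 K.
TOA radiative forcing: ΔF = (1−α)ΔS/4 = 0.77·(-7.72)/4 = -1.486 W/m².
The Planck feedback parameter is 4σT_e³ = 1.154 W/m²/K.
ΔT₀ = ΔF/λ_P = -1.486/1.154 = -1.29 K.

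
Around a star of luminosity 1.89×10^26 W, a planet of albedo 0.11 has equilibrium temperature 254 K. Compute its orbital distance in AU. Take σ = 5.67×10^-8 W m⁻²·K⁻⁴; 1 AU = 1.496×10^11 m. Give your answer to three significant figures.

0.796 AU

Required flux: S = 4σT⁴/(1−α) = 1061 W m⁻².
Then d = [L/(4πS)]^(1/2) = 1.191×10^11 m, i.e. 0.7960 AU.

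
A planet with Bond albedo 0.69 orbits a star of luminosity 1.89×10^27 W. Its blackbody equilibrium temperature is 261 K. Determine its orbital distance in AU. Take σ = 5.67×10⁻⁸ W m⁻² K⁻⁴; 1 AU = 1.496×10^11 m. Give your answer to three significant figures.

1.41 AU

The flux needed for this T is 4σT⁴/(1−0.69) = 3395 W m⁻².
Then d = [L/(4πS)]^(1/2) = 2.105×10^11 m, i.e. 1.407 AU.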